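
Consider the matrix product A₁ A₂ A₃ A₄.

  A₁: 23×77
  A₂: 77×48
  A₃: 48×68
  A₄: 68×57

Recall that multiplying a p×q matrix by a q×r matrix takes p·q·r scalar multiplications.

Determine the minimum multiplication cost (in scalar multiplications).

Adjacent pairs: A₁A₂ = 23·77·48 = 85008; A₂A₃ = 77·48·68 = 251328; A₃A₄ = 48·68·57 = 186048.
Length 3: A₁..A₃: k=1: 0+251328+23·77·68=371756; k=2: 85008+0+23·48·68=160080 → min 160080 | A₂..A₄: k=2: 0+186048+77·48·57=396720; k=3: 251328+0+77·68·57=549780 → min 396720.
Length 4: A₁..A₄: k=1: 0+396720+23·77·57=497667; k=2: 85008+186048+23·48·57=333984; k=3: 160080+0+23·68·57=249228 → min 249228.
Optimal order: (((A₁ A₂) A₃) A₄) with cost 249228.

249228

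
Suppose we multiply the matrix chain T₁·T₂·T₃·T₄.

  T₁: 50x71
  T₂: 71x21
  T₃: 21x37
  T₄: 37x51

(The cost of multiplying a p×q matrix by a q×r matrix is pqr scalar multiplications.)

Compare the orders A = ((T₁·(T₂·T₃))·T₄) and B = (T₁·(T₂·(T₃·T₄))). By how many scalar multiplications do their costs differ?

15851

Order A = ((T₁·(T₂·T₃))·T₄): (T₂·T₃): 71×21 by 21×37 → 71×37, cost 71·21·37 = 55167; (T₁·(T₂·T₃)): 50×71 by 71×37 → 50×37, cost 50·71·37 = 131350; cumulative 186517; ((T₁·(T₂·T₃))·T₄): 50×37 by 37×51 → 50×51, cost 50·37·51 = 94350; cumulative 280867. Total 280867.
Order B = (T₁·(T₂·(T₃·T₄))): (T₃·T₄): 21×37 by 37×51 → 21×51, cost 21·37·51 = 39627; (T₂·(T₃·T₄)): 71×21 by 21×51 → 71×51, cost 71·21·51 = 76041; cumulative 115668; (T₁·(T₂·(T₃·T₄))): 50×71 by 71×51 → 50×51, cost 50·71·51 = 181050; cumulative 296718. Total 296718.
Difference: |280867 − 296718| = 15851.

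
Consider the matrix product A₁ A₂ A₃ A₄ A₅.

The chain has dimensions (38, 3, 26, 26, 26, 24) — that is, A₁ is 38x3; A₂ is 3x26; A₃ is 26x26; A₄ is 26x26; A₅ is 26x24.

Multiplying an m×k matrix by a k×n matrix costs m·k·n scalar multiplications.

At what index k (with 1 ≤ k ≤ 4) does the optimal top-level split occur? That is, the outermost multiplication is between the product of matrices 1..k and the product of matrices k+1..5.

Adjacent pairs: A₁A₂ = 38·3·26 = 2964; A₂A₃ = 3·26·26 = 2028; A₃A₄ = 26·26·26 = 17576; A₄A₅ = 26·26·24 = 16224.
Length 3: A₁..A₃: k=1: 0+2028+38·3·26=4992; k=2: 2964+0+38·26·26=28652 → min 4992 | A₂..A₄: k=2: 0+17576+3·26·26=19604; k=3: 2028+0+3·26·26=4056 → min 4056 | A₃..A₅: k=3: 0+16224+26·26·24=32448; k=4: 17576+0+26·26·24=33800 → min 32448.
Length 4: A₁..A₄: k=1: 0+4056+38·3·26=7020; k=2: 2964+17576+38·26·26=46228; k=3: 4992+0+38·26·26=30680 → min 7020 | A₂..A₅: k=2: 0+32448+3·26·24=34320; k=3: 2028+16224+3·26·24=20124; k=4: 4056+0+3·26·24=5928 → min 5928.
Top-level splits: k=1: (A₁..A₁)·(A₂..A₅) → 0+5928+38·3·24 = 8664; k=2: (A₁..A₂)·(A₃..A₅) → 2964+32448+38·26·24 = 59124; k=3: (A₁..A₃)·(A₄..A₅) → 4992+16224+38·26·24 = 44928; k=4: (A₁..A₄)·(A₅..A₅) → 7020+0+38·26·24 = 30732.
Best split is after A₁, i.e. k = 1.

1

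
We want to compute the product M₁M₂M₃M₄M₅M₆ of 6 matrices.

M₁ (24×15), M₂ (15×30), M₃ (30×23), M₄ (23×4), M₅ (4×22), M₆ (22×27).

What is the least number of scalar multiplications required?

10968

Adjacent pairs: M₁M₂ = 24·15·30 = 10800; M₂M₃ = 15·30·23 = 10350; M₃M₄ = 30·23·4 = 2760; M₄M₅ = 23·4·22 = 2024; M₅M₆ = 4·22·27 = 2376.
Length 3: M₁..M₃: k=1: 0+10350+24·15·23=18630; k=2: 10800+0+24·30·23=27360 → min 18630 | M₂..M₄: k=2: 0+2760+15·30·4=4560; k=3: 10350+0+15·23·4=11730 → min 4560 | M₃..M₅: k=3: 0+2024+30·23·22=17204; k=4: 2760+0+30·4·22=5400 → min 5400 | M₄..M₆: k=4: 0+2376+23·4·27=4860; k=5: 2024+0+23·22·27=15686 → min 4860.
Length 4: M₁..M₄: k=1: 0+4560+24·15·4=6000; k=2: 10800+2760+24·30·4=16440; k=3: 18630+0+24·23·4=20838 → min 6000 | M₂..M₅: k=2: 0+5400+15·30·22=15300; k=3: 10350+2024+15·23·22=19964; k=4: 4560+0+15·4·22=5880 → min 5880 | M₃..M₆: k=3: 0+4860+30·23·27=23490; k=4: 2760+2376+30·4·27=8376; k=5: 5400+0+30·22·27=23220 → min 8376.
Length 5: M₁..M₅: k=1: 0+5880+24·15·22=13800; k=2: 10800+5400+24·30·22=32040; k=3: 18630+2024+24·23·22=32798; k=4: 6000+0+24·4·22=8112 → min 8112 | M₂..M₆: k=2: 0+8376+15·30·27=20526; k=3: 10350+4860+15·23·27=24525; k=4: 4560+2376+15·4·27=8556; k=5: 5880+0+15·22·27=14790 → min 8556.
Length 6: M₁..M₆: k=1: 0+8556+24·15·27=18276; k=2: 10800+8376+24·30·27=38616; k=3: 18630+4860+24·23·27=38394; k=4: 6000+2376+24·4·27=10968; k=5: 8112+0+24·22·27=22368 → min 10968.
Optimal order: ((M₁(M₂(M₃M₄)))(M₅M₆)) with cost 10968.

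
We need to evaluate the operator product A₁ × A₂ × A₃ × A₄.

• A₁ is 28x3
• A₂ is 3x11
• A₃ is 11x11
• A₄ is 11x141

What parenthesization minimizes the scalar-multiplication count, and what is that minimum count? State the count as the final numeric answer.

Adjacent pairs: A₁A₂ = 28·3·11 = 924; A₂A₃ = 3·11·11 = 363; A₃A₄ = 11·11·141 = 17061.
Length 3: A₁..A₃: k=1: 0+363+28·3·11=1287; k=2: 924+0+28·11·11=4312 → min 1287 | A₂..A₄: k=2: 0+17061+3·11·141=21714; k=3: 363+0+3·11·141=5016 → min 5016.
Length 4: A₁..A₄: k=1: 0+5016+28·3·141=16860; k=2: 924+17061+28·11·141=61413; k=3: 1287+0+28·11·141=44715 → min 16860.
Optimal parenthesization: (A₁ × ((A₂ × A₃) × A₄)) with cost 16860.

16860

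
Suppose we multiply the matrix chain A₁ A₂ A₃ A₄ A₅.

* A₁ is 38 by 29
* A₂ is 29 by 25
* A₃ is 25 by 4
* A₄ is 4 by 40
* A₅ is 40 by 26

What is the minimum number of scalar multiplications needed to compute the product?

Adjacent pairs: A₁A₂ = 38·29·25 = 27550; A₂A₃ = 29·25·4 = 2900; A₃A₄ = 25·4·40 = 4000; A₄A₅ = 4·40·26 = 4160.
Length 3: A₁..A₃: k=1: 0+2900+38·29·4=7308; k=2: 27550+0+38·25·4=31350 → min 7308 | A₂..A₄: k=2: 0+4000+29·25·40=33000; k=3: 2900+0+29·4·40=7540 → min 7540 | A₃..A₅: k=3: 0+4160+25·4·26=6760; k=4: 4000+0+25·40·26=30000 → min 6760.
Length 4: A₁..A₄: k=1: 0+7540+38·29·40=51620; k=2: 27550+4000+38·25·40=69550; k=3: 7308+0+38·4·40=13388 → min 13388 | A₂..A₅: k=2: 0+6760+29·25·26=25610; k=3: 2900+4160+29·4·26=10076; k=4: 7540+0+29·40·26=37700 → min 10076.
Length 5: A₁..A₅: k=1: 0+10076+38·29·26=38728; k=2: 27550+6760+38·25·26=59010; k=3: 7308+4160+38·4·26=15420; k=4: 13388+0+38·40·26=52908 → min 15420.
Optimal order: ((A₁ (A₂ A₃)) (A₄ A₅)) with cost 15420.

15420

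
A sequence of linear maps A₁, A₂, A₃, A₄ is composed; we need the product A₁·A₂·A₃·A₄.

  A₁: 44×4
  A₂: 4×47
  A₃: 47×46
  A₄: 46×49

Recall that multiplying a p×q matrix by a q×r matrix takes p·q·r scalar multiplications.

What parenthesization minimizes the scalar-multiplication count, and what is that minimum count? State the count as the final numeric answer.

26288

Adjacent pairs: A₁A₂ = 44·4·47 = 8272; A₂A₃ = 4·47·46 = 8648; A₃A₄ = 47·46·49 = 105938.
Length 3: A₁..A₃: k=1: 0+8648+44·4·46=16744; k=2: 8272+0+44·47·46=103400 → min 16744 | A₂..A₄: k=2: 0+105938+4·47·49=115150; k=3: 8648+0+4·46·49=17664 → min 17664.
Length 4: A₁..A₄: k=1: 0+17664+44·4·49=26288; k=2: 8272+105938+44·47·49=215542; k=3: 16744+0+44·46·49=115920 → min 26288.
Optimal parenthesization: (A₁·((A₂·A₃)·A₄)) with cost 26288.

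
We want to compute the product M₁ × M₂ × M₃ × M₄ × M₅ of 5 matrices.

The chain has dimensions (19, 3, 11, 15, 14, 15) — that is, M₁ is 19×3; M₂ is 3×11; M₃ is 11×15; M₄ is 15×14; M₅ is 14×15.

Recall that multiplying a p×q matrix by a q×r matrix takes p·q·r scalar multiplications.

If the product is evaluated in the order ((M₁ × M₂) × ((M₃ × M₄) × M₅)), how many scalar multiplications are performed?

8382

(M₁ × M₂): 19×3 by 3×11 → 19×11, cost 19·3·11 = 627
(M₃ × M₄): 11×15 by 15×14 → 11×14, cost 11·15·14 = 2310
((M₃ × M₄) × M₅): 11×14 by 14×15 → 11×15, cost 11·14·15 = 2310; cumulative 4620
((M₁ × M₂) × ((M₃ × M₄) × M₅)): 19×11 by 11×15 → 19×15, cost 19·11·15 = 3135; cumulative 8382
Total: 8382 scalar multiplications.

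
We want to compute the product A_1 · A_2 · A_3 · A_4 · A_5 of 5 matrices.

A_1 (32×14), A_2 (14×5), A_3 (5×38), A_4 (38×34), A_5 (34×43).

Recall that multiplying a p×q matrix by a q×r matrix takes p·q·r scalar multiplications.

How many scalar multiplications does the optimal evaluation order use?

22890

Adjacent pairs: A_1A_2 = 32·14·5 = 2240; A_2A_3 = 14·5·38 = 2660; A_3A_4 = 5·38·34 = 6460; A_4A_5 = 38·34·43 = 55556.
Length 3: A_1..A_3: k=1: 0+2660+32·14·38=19684; k=2: 2240+0+32·5·38=8320 → min 8320 | A_2..A_4: k=2: 0+6460+14·5·34=8840; k=3: 2660+0+14·38·34=20748 → min 8840 | A_3..A_5: k=3: 0+55556+5·38·43=63726; k=4: 6460+0+5·34·43=13770 → min 13770.
Length 4: A_1..A_4: k=1: 0+8840+32·14·34=24072; k=2: 2240+6460+32·5·34=14140; k=3: 8320+0+32·38·34=49664 → min 14140 | A_2..A_5: k=2: 0+13770+14·5·43=16780; k=3: 2660+55556+14·38·43=81092; k=4: 8840+0+14·34·43=29308 → min 16780.
Length 5: A_1..A_5: k=1: 0+16780+32·14·43=36044; k=2: 2240+13770+32·5·43=22890; k=3: 8320+55556+32·38·43=116164; k=4: 14140+0+32·34·43=60924 → min 22890.
Optimal order: ((A_1 · A_2) · ((A_3 · A_4) · A_5)) with cost 22890.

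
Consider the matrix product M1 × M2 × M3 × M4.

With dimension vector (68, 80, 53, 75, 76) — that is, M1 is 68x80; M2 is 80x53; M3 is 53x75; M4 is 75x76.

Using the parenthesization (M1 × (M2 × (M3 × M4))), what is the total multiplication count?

(M3 × M4): 53×75 by 75×76 → 53×76, cost 53·75·76 = 302100
(M2 × (M3 × M4)): 80×53 by 53×76 → 80×76, cost 80·53·76 = 322240; cumulative 624340
(M1 × (M2 × (M3 × M4))): 68×80 by 80×76 → 68×76, cost 68·80·76 = 413440; cumulative 1037780
Total: 1037780 scalar multiplications.

1037780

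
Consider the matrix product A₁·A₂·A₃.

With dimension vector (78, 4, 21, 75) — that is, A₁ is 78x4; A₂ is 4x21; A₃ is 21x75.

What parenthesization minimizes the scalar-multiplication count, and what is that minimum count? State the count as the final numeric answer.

(A₁·(A₂·A₃)): cost 29700.
((A₁·A₂)·A₃): cost 129402.
Optimal: (A₁·(A₂·A₃)) with cost 29700.

29700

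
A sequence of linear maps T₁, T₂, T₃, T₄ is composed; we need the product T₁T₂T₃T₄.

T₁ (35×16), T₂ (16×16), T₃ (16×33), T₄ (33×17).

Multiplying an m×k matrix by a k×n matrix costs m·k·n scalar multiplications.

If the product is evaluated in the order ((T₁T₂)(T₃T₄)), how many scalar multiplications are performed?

27456

(T₁T₂): 35×16 by 16×16 → 35×16, cost 35·16·16 = 8960
(T₃T₄): 16×33 by 33×17 → 16×17, cost 16·33·17 = 8976
((T₁T₂)(T₃T₄)): 35×16 by 16×17 → 35×17, cost 35·16·17 = 9520; cumulative 27456
Total: 27456 scalar multiplications.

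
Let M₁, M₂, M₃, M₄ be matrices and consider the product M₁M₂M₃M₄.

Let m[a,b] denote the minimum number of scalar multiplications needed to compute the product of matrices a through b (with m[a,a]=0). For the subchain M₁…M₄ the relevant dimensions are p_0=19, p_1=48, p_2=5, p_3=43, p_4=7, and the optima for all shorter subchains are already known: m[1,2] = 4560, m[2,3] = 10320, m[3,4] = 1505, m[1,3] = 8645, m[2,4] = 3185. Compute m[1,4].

6730

m[1,4] = min over k∈[1,3] of m[1,k]+m[k+1,4]+p_{0}·p_k·p_{4}.
k=1: 0 + 3185 + 19·48·7 = 9569; k=2: 4560 + 1505 + 19·5·7 = 6730; k=3: 8645 + 0 + 19·43·7 = 14364.
Minimum: 6730 at k=2.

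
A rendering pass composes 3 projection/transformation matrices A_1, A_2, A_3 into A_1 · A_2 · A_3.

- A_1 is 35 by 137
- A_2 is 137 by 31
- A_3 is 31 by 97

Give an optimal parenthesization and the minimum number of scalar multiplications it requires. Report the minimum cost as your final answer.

253890

(A_1 · (A_2 · A_3)): cost 877074.
((A_1 · A_2) · A_3): cost 253890.
Optimal: ((A_1 · A_2) · A_3) with cost 253890.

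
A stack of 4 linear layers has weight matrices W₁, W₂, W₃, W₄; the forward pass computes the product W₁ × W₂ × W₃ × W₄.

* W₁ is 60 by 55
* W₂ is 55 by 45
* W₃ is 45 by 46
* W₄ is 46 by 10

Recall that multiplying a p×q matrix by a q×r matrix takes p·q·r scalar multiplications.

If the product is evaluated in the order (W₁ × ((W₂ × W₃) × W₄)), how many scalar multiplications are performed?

172150

(W₂ × W₃): 55×45 by 45×46 → 55×46, cost 55·45·46 = 113850
((W₂ × W₃) × W₄): 55×46 by 46×10 → 55×10, cost 55·46·10 = 25300; cumulative 139150
(W₁ × ((W₂ × W₃) × W₄)): 60×55 by 55×10 → 60×10, cost 60·55·10 = 33000; cumulative 172150
Total: 172150 scalar multiplications.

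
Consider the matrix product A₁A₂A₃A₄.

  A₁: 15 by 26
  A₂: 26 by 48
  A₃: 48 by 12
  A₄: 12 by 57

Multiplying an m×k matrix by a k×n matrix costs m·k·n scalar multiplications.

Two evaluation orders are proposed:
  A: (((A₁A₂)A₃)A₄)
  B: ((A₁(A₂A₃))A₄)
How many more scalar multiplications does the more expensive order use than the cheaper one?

Order A = (((A₁A₂)A₃)A₄): (A₁A₂): 15×26 by 26×48 → 15×48, cost 15·26·48 = 18720; ((A₁A₂)A₃): 15×48 by 48×12 → 15×12, cost 15·48·12 = 8640; cumulative 27360; (((A₁A₂)A₃)A₄): 15×12 by 12×57 → 15×57, cost 15·12·57 = 10260; cumulative 37620. Total 37620.
Order B = ((A₁(A₂A₃))A₄): (A₂A₃): 26×48 by 48×12 → 26×12, cost 26·48·12 = 14976; (A₁(A₂A₃)): 15×26 by 26×12 → 15×12, cost 15·26·12 = 4680; cumulative 19656; ((A₁(A₂A₃))A₄): 15×12 by 12×57 → 15×57, cost 15·12·57 = 10260; cumulative 29916. Total 29916.
Difference: |37620 − 29916| = 7704.

7704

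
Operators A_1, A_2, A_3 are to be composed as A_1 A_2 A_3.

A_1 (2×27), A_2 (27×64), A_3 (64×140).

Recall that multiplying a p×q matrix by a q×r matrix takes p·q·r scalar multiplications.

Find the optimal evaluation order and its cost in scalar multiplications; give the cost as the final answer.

(A_1 (A_2 A_3)): cost 249480.
((A_1 A_2) A_3): cost 21376.
Optimal: ((A_1 A_2) A_3) with cost 21376.

21376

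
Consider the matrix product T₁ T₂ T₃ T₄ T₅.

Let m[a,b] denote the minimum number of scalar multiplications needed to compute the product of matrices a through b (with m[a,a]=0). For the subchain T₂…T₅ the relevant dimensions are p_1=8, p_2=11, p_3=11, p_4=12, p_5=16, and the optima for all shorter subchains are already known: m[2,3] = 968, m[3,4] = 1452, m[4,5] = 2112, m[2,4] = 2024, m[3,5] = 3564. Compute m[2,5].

m[2,5] = min over k∈[2,4] of m[2,k]+m[k+1,5]+p_{1}·p_k·p_{5}.
k=2: 0 + 3564 + 8·11·16 = 4972; k=3: 968 + 2112 + 8·11·16 = 4488; k=4: 2024 + 0 + 8·12·16 = 3560.
Minimum: 3560 at k=4.

3560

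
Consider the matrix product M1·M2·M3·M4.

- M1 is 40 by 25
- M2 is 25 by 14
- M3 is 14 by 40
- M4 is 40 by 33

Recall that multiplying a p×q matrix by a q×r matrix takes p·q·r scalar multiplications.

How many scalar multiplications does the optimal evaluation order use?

50960

Adjacent pairs: M1M2 = 40·25·14 = 14000; M2M3 = 25·14·40 = 14000; M3M4 = 14·40·33 = 18480.
Length 3: M1..M3: k=1: 0+14000+40·25·40=54000; k=2: 14000+0+40·14·40=36400 → min 36400 | M2..M4: k=2: 0+18480+25·14·33=30030; k=3: 14000+0+25·40·33=47000 → min 30030.
Length 4: M1..M4: k=1: 0+30030+40·25·33=63030; k=2: 14000+18480+40·14·33=50960; k=3: 36400+0+40·40·33=89200 → min 50960.
Optimal order: ((M1·M2)·(M3·M4)) with cost 50960.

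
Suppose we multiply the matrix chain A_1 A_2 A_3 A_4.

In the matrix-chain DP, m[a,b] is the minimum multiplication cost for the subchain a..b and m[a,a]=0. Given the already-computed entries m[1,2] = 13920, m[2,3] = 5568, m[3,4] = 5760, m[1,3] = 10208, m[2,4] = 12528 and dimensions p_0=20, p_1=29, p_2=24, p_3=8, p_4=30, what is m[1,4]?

m[1,4] = min over k∈[1,3] of m[1,k]+m[k+1,4]+p_{0}·p_k·p_{4}.
k=1: 0 + 12528 + 20·29·30 = 29928; k=2: 13920 + 5760 + 20·24·30 = 34080; k=3: 10208 + 0 + 20·8·30 = 15008.
Minimum: 15008 at k=3.

15008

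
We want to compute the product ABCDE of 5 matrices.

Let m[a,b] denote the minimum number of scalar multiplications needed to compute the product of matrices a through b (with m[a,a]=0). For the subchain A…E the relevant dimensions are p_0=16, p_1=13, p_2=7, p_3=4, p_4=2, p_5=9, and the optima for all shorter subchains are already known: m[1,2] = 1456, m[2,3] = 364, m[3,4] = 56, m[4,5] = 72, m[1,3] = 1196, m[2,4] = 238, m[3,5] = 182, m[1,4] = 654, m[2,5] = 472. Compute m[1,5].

m[1,5] = min over k∈[1,4] of m[1,k]+m[k+1,5]+p_{0}·p_k·p_{5}.
k=1: 0 + 472 + 16·13·9 = 2344; k=2: 1456 + 182 + 16·7·9 = 2646; k=3: 1196 + 72 + 16·4·9 = 1844; k=4: 654 + 0 + 16·2·9 = 942.
Minimum: 942 at k=4.

942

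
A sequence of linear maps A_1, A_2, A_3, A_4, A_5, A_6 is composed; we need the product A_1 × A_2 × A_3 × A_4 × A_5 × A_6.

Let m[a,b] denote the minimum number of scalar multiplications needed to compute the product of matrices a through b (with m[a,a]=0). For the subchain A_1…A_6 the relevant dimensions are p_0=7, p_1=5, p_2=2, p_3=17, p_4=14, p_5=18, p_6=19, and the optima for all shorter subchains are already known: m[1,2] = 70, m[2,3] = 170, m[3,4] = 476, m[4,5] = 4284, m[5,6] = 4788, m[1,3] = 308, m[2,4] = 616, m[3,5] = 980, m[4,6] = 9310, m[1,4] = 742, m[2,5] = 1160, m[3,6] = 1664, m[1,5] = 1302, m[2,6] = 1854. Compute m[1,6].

2000

m[1,6] = min over k∈[1,5] of m[1,k]+m[k+1,6]+p_{0}·p_k·p_{6}.
k=1: 0 + 1854 + 7·5·19 = 2519; k=2: 70 + 1664 + 7·2·19 = 2000; k=3: 308 + 9310 + 7·17·19 = 11879; k=4: 742 + 4788 + 7·14·19 = 7392; k=5: 1302 + 0 + 7·18·19 = 3696.
Minimum: 2000 at k=2.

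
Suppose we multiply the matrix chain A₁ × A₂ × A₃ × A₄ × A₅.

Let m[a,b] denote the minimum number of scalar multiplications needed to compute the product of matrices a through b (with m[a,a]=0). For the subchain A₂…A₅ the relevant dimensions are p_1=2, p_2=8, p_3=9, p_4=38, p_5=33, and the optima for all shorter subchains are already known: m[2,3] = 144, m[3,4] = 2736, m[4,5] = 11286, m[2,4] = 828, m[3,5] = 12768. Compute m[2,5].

3336

m[2,5] = min over k∈[2,4] of m[2,k]+m[k+1,5]+p_{1}·p_k·p_{5}.
k=2: 0 + 12768 + 2·8·33 = 13296; k=3: 144 + 11286 + 2·9·33 = 12024; k=4: 828 + 0 + 2·38·33 = 3336.
Minimum: 3336 at k=4.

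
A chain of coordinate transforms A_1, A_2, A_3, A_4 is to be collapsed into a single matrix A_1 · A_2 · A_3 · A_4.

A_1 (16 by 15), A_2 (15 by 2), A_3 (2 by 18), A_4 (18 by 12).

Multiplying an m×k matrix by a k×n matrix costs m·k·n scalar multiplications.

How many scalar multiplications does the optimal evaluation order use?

1296

Adjacent pairs: A_1A_2 = 16·15·2 = 480; A_2A_3 = 15·2·18 = 540; A_3A_4 = 2·18·12 = 432.
Length 3: A_1..A_3: k=1: 0+540+16·15·18=4860; k=2: 480+0+16·2·18=1056 → min 1056 | A_2..A_4: k=2: 0+432+15·2·12=792; k=3: 540+0+15·18·12=3780 → min 792.
Length 4: A_1..A_4: k=1: 0+792+16·15·12=3672; k=2: 480+432+16·2·12=1296; k=3: 1056+0+16·18·12=4512 → min 1296.
Optimal order: ((A_1 · A_2) · (A_3 · A_4)) with cost 1296.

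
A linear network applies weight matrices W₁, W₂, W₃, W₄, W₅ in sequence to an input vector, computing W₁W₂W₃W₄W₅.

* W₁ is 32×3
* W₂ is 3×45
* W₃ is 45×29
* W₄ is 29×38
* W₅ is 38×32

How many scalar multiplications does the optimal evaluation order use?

Adjacent pairs: W₁W₂ = 32·3·45 = 4320; W₂W₃ = 3·45·29 = 3915; W₃W₄ = 45·29·38 = 49590; W₄W₅ = 29·38·32 = 35264.
Length 3: W₁..W₃: k=1: 0+3915+32·3·29=6699; k=2: 4320+0+32·45·29=46080 → min 6699 | W₂..W₄: k=2: 0+49590+3·45·38=54720; k=3: 3915+0+3·29·38=7221 → min 7221 | W₃..W₅: k=3: 0+35264+45·29·32=77024; k=4: 49590+0+45·38·32=104310 → min 77024.
Length 4: W₁..W₄: k=1: 0+7221+32·3·38=10869; k=2: 4320+49590+32·45·38=108630; k=3: 6699+0+32·29·38=41963 → min 10869 | W₂..W₅: k=2: 0+77024+3·45·32=81344; k=3: 3915+35264+3·29·32=41963; k=4: 7221+0+3·38·32=10869 → min 10869.
Length 5: W₁..W₅: k=1: 0+10869+32·3·32=13941; k=2: 4320+77024+32·45·32=127424; k=3: 6699+35264+32·29·32=71659; k=4: 10869+0+32·38·32=49781 → min 13941.
Optimal order: (W₁(((W₂W₃)W₄)W₅)) with cost 13941.

13941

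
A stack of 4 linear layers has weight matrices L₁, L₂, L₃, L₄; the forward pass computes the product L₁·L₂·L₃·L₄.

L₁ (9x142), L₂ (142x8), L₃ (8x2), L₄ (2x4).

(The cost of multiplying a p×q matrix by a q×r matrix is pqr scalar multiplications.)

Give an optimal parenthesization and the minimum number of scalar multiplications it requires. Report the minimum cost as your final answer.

Adjacent pairs: L₁L₂ = 9·142·8 = 10224; L₂L₃ = 142·8·2 = 2272; L₃L₄ = 8·2·4 = 64.
Length 3: L₁..L₃: k=1: 0+2272+9·142·2=4828; k=2: 10224+0+9·8·2=10368 → min 4828 | L₂..L₄: k=2: 0+64+142·8·4=4608; k=3: 2272+0+142·2·4=3408 → min 3408.
Length 4: L₁..L₄: k=1: 0+3408+9·142·4=8520; k=2: 10224+64+9·8·4=10576; k=3: 4828+0+9·2·4=4900 → min 4900.
Optimal parenthesization: ((L₁·(L₂·L₃))·L₄) with cost 4900.

4900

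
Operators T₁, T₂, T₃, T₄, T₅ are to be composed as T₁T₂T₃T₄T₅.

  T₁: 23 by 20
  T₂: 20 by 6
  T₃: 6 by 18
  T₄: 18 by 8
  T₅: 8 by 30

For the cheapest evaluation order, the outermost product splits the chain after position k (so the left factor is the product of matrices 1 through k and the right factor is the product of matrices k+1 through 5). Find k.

Adjacent pairs: T₁T₂ = 23·20·6 = 2760; T₂T₃ = 20·6·18 = 2160; T₃T₄ = 6·18·8 = 864; T₄T₅ = 18·8·30 = 4320.
Length 3: T₁..T₃: k=1: 0+2160+23·20·18=10440; k=2: 2760+0+23·6·18=5244 → min 5244 | T₂..T₄: k=2: 0+864+20·6·8=1824; k=3: 2160+0+20·18·8=5040 → min 1824 | T₃..T₅: k=3: 0+4320+6·18·30=7560; k=4: 864+0+6·8·30=2304 → min 2304.
Length 4: T₁..T₄: k=1: 0+1824+23·20·8=5504; k=2: 2760+864+23·6·8=4728; k=3: 5244+0+23·18·8=8556 → min 4728 | T₂..T₅: k=2: 0+2304+20·6·30=5904; k=3: 2160+4320+20·18·30=17280; k=4: 1824+0+20·8·30=6624 → min 5904.
Top-level splits: k=1: (T₁..T₁)·(T₂..T₅) → 0+5904+23·20·30 = 19704; k=2: (T₁..T₂)·(T₃..T₅) → 2760+2304+23·6·30 = 9204; k=3: (T₁..T₃)·(T₄..T₅) → 5244+4320+23·18·30 = 21984; k=4: (T₁..T₄)·(T₅..T₅) → 4728+0+23·8·30 = 10248.
Best split is after T₂, i.e. k = 2.

2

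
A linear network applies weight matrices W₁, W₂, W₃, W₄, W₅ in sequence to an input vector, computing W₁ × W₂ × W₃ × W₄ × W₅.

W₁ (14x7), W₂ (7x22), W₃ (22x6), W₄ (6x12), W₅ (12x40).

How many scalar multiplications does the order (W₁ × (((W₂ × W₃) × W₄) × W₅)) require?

8708

(W₂ × W₃): 7×22 by 22×6 → 7×6, cost 7·22·6 = 924
((W₂ × W₃) × W₄): 7×6 by 6×12 → 7×12, cost 7·6·12 = 504; cumulative 1428
(((W₂ × W₃) × W₄) × W₅): 7×12 by 12×40 → 7×40, cost 7·12·40 = 3360; cumulative 4788
(W₁ × (((W₂ × W₃) × W₄) × W₅)): 14×7 by 7×40 → 14×40, cost 14·7·40 = 3920; cumulative 8708
Total: 8708 scalar multiplications.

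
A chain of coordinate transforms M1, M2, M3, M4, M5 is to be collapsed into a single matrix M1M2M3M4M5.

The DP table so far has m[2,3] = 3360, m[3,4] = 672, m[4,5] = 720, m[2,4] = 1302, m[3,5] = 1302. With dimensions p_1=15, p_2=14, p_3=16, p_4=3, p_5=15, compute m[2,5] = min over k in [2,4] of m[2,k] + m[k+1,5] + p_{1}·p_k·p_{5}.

1977

m[2,5] = min over k∈[2,4] of m[2,k]+m[k+1,5]+p_{1}·p_k·p_{5}.
k=2: 0 + 1302 + 15·14·15 = 4452; k=3: 3360 + 720 + 15·16·15 = 7680; k=4: 1302 + 0 + 15·3·15 = 1977.
Minimum: 1977 at k=4.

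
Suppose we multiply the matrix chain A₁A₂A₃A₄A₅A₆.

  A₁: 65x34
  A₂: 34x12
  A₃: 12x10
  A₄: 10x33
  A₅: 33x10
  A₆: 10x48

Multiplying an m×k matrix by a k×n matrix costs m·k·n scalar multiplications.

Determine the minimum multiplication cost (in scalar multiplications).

Adjacent pairs: A₁A₂ = 65·34·12 = 26520; A₂A₃ = 34·12·10 = 4080; A₃A₄ = 12·10·33 = 3960; A₄A₅ = 10·33·10 = 3300; A₅A₆ = 33·10·48 = 15840.
Length 3: A₁..A₃: k=1: 0+4080+65·34·10=26180; k=2: 26520+0+65·12·10=34320 → min 26180 | A₂..A₄: k=2: 0+3960+34·12·33=17424; k=3: 4080+0+34·10·33=15300 → min 15300 | A₃..A₅: k=3: 0+3300+12·10·10=4500; k=4: 3960+0+12·33·10=7920 → min 4500 | A₄..A₆: k=4: 0+15840+10·33·48=31680; k=5: 3300+0+10·10·48=8100 → min 8100.
Length 4: A₁..A₄: k=1: 0+15300+65·34·33=88230; k=2: 26520+3960+65·12·33=56220; k=3: 26180+0+65·10·33=47630 → min 47630 | A₂..A₅: k=2: 0+4500+34·12·10=8580; k=3: 4080+3300+34·10·10=10780; k=4: 15300+0+34·33·10=26520 → min 8580 | A₃..A₆: k=3: 0+8100+12·10·48=13860; k=4: 3960+15840+12·33·48=38808; k=5: 4500+0+12·10·48=10260 → min 10260.
Length 5: A₁..A₅: k=1: 0+8580+65·34·10=30680; k=2: 26520+4500+65·12·10=38820; k=3: 26180+3300+65·10·10=35980; k=4: 47630+0+65·33·10=69080 → min 30680 | A₂..A₆: k=2: 0+10260+34·12·48=29844; k=3: 4080+8100+34·10·48=28500; k=4: 15300+15840+34·33·48=84996; k=5: 8580+0+34·10·48=24900 → min 24900.
Length 6: A₁..A₆: k=1: 0+24900+65·34·48=130980; k=2: 26520+10260+65·12·48=74220; k=3: 26180+8100+65·10·48=65480; k=4: 47630+15840+65·33·48=166430; k=5: 30680+0+65·10·48=61880 → min 61880.
Optimal order: ((A₁(A₂(A₃(A₄A₅))))A₆) with cost 61880.

61880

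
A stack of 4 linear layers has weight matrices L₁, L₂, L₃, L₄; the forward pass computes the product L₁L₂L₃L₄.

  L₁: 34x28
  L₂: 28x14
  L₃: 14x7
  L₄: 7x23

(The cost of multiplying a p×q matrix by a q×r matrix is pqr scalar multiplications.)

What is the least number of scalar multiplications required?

14882

Adjacent pairs: L₁L₂ = 34·28·14 = 13328; L₂L₃ = 28·14·7 = 2744; L₃L₄ = 14·7·23 = 2254.
Length 3: L₁..L₃: k=1: 0+2744+34·28·7=9408; k=2: 13328+0+34·14·7=16660 → min 9408 | L₂..L₄: k=2: 0+2254+28·14·23=11270; k=3: 2744+0+28·7·23=7252 → min 7252.
Length 4: L₁..L₄: k=1: 0+7252+34·28·23=29148; k=2: 13328+2254+34·14·23=26530; k=3: 9408+0+34·7·23=14882 → min 14882.
Optimal order: ((L₁(L₂L₃))L₄) with cost 14882.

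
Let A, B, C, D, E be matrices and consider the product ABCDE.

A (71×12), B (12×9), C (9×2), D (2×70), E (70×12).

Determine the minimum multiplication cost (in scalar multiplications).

5304

Adjacent pairs: AB = 71·12·9 = 7668; BC = 12·9·2 = 216; CD = 9·2·70 = 1260; DE = 2·70·12 = 1680.
Length 3: A..C: k=1: 0+216+71·12·2=1920; k=2: 7668+0+71·9·2=8946 → min 1920 | B..D: k=2: 0+1260+12·9·70=8820; k=3: 216+0+12·2·70=1896 → min 1896 | C..E: k=3: 0+1680+9·2·12=1896; k=4: 1260+0+9·70·12=8820 → min 1896.
Length 4: A..D: k=1: 0+1896+71·12·70=61536; k=2: 7668+1260+71·9·70=53658; k=3: 1920+0+71·2·70=11860 → min 11860 | B..E: k=2: 0+1896+12·9·12=3192; k=3: 216+1680+12·2·12=2184; k=4: 1896+0+12·70·12=11976 → min 2184.
Length 5: A..E: k=1: 0+2184+71·12·12=12408; k=2: 7668+1896+71·9·12=17232; k=3: 1920+1680+71·2·12=5304; k=4: 11860+0+71·70·12=71500 → min 5304.
Optimal order: ((A(BC))(DE)) with cost 5304.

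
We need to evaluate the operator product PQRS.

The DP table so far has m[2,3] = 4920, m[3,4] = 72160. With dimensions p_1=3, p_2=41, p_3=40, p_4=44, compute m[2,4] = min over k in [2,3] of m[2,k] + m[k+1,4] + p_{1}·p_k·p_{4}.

10200

m[2,4] = min over k∈[2,3] of m[2,k]+m[k+1,4]+p_{1}·p_k·p_{4}.
k=2: 0 + 72160 + 3·41·44 = 77572; k=3: 4920 + 0 + 3·40·44 = 10200.
Minimum: 10200 at k=3.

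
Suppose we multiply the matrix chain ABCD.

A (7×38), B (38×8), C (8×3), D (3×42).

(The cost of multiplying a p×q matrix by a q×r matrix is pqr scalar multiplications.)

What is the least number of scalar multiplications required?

Adjacent pairs: AB = 7·38·8 = 2128; BC = 38·8·3 = 912; CD = 8·3·42 = 1008.
Length 3: A..C: k=1: 0+912+7·38·3=1710; k=2: 2128+0+7·8·3=2296 → min 1710 | B..D: k=2: 0+1008+38·8·42=13776; k=3: 912+0+38·3·42=5700 → min 5700.
Length 4: A..D: k=1: 0+5700+7·38·42=16872; k=2: 2128+1008+7·8·42=5488; k=3: 1710+0+7·3·42=2592 → min 2592.
Optimal order: ((A(BC))D) with cost 2592.

2592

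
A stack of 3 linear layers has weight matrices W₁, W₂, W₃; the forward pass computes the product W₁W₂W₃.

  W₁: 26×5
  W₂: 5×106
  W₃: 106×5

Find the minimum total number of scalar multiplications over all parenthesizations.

Order (W₁(W₂W₃)): (W₂W₃): 5×106 by 106×5 → 5×5, cost 5·106·5 = 2650; (W₁(W₂W₃)): 26×5 by 5×5 → 26×5, cost 26·5·5 = 650; cumulative 3300. Total 3300.
Order ((W₁W₂)W₃): (W₁W₂): 26×5 by 5×106 → 26×106, cost 26·5·106 = 13780; ((W₁W₂)W₃): 26×106 by 106×5 → 26×5, cost 26·106·5 = 13780; cumulative 27560. Total 27560.
Minimum: 3300.

3300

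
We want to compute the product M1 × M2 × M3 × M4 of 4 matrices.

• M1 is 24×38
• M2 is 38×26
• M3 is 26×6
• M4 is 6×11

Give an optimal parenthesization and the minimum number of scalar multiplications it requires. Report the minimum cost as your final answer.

Adjacent pairs: M1M2 = 24·38·26 = 23712; M2M3 = 38·26·6 = 5928; M3M4 = 26·6·11 = 1716.
Length 3: M1..M3: k=1: 0+5928+24·38·6=11400; k=2: 23712+0+24·26·6=27456 → min 11400 | M2..M4: k=2: 0+1716+38·26·11=12584; k=3: 5928+0+38·6·11=8436 → min 8436.
Length 4: M1..M4: k=1: 0+8436+24·38·11=18468; k=2: 23712+1716+24·26·11=32292; k=3: 11400+0+24·6·11=12984 → min 12984.
Optimal parenthesization: ((M1 × (M2 × M3)) × M4) with cost 12984.

12984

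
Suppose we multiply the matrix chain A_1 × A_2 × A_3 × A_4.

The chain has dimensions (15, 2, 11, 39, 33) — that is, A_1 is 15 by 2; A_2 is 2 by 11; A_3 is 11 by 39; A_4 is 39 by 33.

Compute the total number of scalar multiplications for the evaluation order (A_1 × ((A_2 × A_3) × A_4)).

(A_2 × A_3): 2×11 by 11×39 → 2×39, cost 2·11·39 = 858
((A_2 × A_3) × A_4): 2×39 by 39×33 → 2×33, cost 2·39·33 = 2574; cumulative 3432
(A_1 × ((A_2 × A_3) × A_4)): 15×2 by 2×33 → 15×33, cost 15·2·33 = 990; cumulative 4422
Total: 4422 scalar multiplications.

4422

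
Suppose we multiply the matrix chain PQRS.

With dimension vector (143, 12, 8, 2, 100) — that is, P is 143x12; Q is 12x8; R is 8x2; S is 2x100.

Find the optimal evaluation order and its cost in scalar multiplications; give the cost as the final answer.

Adjacent pairs: PQ = 143·12·8 = 13728; QR = 12·8·2 = 192; RS = 8·2·100 = 1600.
Length 3: P..R: k=1: 0+192+143·12·2=3624; k=2: 13728+0+143·8·2=16016 → min 3624 | Q..S: k=2: 0+1600+12·8·100=11200; k=3: 192+0+12·2·100=2592 → min 2592.
Length 4: P..S: k=1: 0+2592+143·12·100=174192; k=2: 13728+1600+143·8·100=129728; k=3: 3624+0+143·2·100=32224 → min 32224.
Optimal parenthesization: ((P(QR))S) with cost 32224.

32224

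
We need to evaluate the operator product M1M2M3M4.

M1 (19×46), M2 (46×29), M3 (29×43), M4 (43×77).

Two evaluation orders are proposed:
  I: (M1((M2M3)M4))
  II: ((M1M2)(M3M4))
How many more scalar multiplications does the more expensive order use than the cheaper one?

113174

Order I = (M1((M2M3)M4)): (M2M3): 46×29 by 29×43 → 46×43, cost 46·29·43 = 57362; ((M2M3)M4): 46×43 by 43×77 → 46×77, cost 46·43·77 = 152306; cumulative 209668; (M1((M2M3)M4)): 19×46 by 46×77 → 19×77, cost 19·46·77 = 67298; cumulative 276966. Total 276966.
Order II = ((M1M2)(M3M4)): (M1M2): 19×46 by 46×29 → 19×29, cost 19·46·29 = 25346; (M3M4): 29×43 by 43×77 → 29×77, cost 29·43·77 = 96019; ((M1M2)(M3M4)): 19×29 by 29×77 → 19×77, cost 19·29·77 = 42427; cumulative 163792. Total 163792.
Difference: |276966 − 163792| = 113174.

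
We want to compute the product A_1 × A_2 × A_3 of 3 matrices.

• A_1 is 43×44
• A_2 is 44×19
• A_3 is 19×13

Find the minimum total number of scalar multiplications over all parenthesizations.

Order (A_1 × (A_2 × A_3)): (A_2 × A_3): 44×19 by 19×13 → 44×13, cost 44·19·13 = 10868; (A_1 × (A_2 × A_3)): 43×44 by 44×13 → 43×13, cost 43·44·13 = 24596; cumulative 35464. Total 35464.
Order ((A_1 × A_2) × A_3): (A_1 × A_2): 43×44 by 44×19 → 43×19, cost 43·44·19 = 35948; ((A_1 × A_2) × A_3): 43×19 by 19×13 → 43×13, cost 43·19·13 = 10621; cumulative 46569. Total 46569.
Minimum: 35464.

35464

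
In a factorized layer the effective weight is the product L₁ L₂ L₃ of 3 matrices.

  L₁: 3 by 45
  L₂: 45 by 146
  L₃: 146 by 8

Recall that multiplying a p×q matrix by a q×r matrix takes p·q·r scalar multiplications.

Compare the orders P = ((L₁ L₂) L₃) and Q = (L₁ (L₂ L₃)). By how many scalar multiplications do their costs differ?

30426

Order P = ((L₁ L₂) L₃): (L₁ L₂): 3×45 by 45×146 → 3×146, cost 3·45·146 = 19710; ((L₁ L₂) L₃): 3×146 by 146×8 → 3×8, cost 3·146·8 = 3504; cumulative 23214. Total 23214.
Order Q = (L₁ (L₂ L₃)): (L₂ L₃): 45×146 by 146×8 → 45×8, cost 45·146·8 = 52560; (L₁ (L₂ L₃)): 3×45 by 45×8 → 3×8, cost 3·45·8 = 1080; cumulative 53640. Total 53640.
Difference: |23214 − 53640| = 30426.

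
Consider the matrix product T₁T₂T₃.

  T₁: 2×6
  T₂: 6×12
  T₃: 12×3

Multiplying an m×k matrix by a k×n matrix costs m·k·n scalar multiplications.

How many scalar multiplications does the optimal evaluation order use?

216

Order (T₁(T₂T₃)): (T₂T₃): 6×12 by 12×3 → 6×3, cost 6·12·3 = 216; (T₁(T₂T₃)): 2×6 by 6×3 → 2×3, cost 2·6·3 = 36; cumulative 252. Total 252.
Order ((T₁T₂)T₃): (T₁T₂): 2×6 by 6×12 → 2×12, cost 2·6·12 = 144; ((T₁T₂)T₃): 2×12 by 12×3 → 2×3, cost 2·12·3 = 72; cumulative 216. Total 216.
Minimum: 216.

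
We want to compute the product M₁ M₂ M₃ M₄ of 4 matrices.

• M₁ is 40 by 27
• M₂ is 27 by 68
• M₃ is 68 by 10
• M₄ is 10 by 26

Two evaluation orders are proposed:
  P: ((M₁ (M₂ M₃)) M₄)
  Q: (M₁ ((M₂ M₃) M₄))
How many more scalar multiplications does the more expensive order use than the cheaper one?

13900

Order P = ((M₁ (M₂ M₃)) M₄): (M₂ M₃): 27×68 by 68×10 → 27×10, cost 27·68·10 = 18360; (M₁ (M₂ M₃)): 40×27 by 27×10 → 40×10, cost 40·27·10 = 10800; cumulative 29160; ((M₁ (M₂ M₃)) M₄): 40×10 by 10×26 → 40×26, cost 40·10·26 = 10400; cumulative 39560. Total 39560.
Order Q = (M₁ ((M₂ M₃) M₄)): (M₂ M₃): 27×68 by 68×10 → 27×10, cost 27·68·10 = 18360; ((M₂ M₃) M₄): 27×10 by 10×26 → 27×26, cost 27·10·26 = 7020; cumulative 25380; (M₁ ((M₂ M₃) M₄)): 40×27 by 27×26 → 40×26, cost 40·27·26 = 28080; cumulative 53460. Total 53460.
Difference: |39560 − 53460| = 13900.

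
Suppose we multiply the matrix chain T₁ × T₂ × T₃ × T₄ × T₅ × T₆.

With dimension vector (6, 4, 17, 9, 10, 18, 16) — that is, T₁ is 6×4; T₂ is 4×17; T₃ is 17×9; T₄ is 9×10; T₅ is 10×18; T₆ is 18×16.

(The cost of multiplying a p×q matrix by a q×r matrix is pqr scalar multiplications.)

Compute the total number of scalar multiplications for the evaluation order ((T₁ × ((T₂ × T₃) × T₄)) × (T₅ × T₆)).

5052

(T₂ × T₃): 4×17 by 17×9 → 4×9, cost 4·17·9 = 612
((T₂ × T₃) × T₄): 4×9 by 9×10 → 4×10, cost 4·9·10 = 360; cumulative 972
(T₁ × ((T₂ × T₃) × T₄)): 6×4 by 4×10 → 6×10, cost 6·4·10 = 240; cumulative 1212
(T₅ × T₆): 10×18 by 18×16 → 10×16, cost 10·18·16 = 2880
((T₁ × ((T₂ × T₃) × T₄)) × (T₅ × T₆)): 6×10 by 10×16 → 6×16, cost 6·10·16 = 960; cumulative 5052
Total: 5052 scalar multiplications.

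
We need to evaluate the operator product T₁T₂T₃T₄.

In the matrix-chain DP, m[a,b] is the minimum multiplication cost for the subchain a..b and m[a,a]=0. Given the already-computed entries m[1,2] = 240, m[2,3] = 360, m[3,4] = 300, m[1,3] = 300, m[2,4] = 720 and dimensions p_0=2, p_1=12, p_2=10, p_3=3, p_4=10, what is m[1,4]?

m[1,4] = min over k∈[1,3] of m[1,k]+m[k+1,4]+p_{0}·p_k·p_{4}.
k=1: 0 + 720 + 2·12·10 = 960; k=2: 240 + 300 + 2·10·10 = 740; k=3: 300 + 0 + 2·3·10 = 360.
Minimum: 360 at k=3.

360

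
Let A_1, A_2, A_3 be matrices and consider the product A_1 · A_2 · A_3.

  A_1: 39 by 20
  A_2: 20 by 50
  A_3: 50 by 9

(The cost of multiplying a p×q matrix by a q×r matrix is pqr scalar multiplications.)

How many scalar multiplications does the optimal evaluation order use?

16020

Order (A_1 · (A_2 · A_3)): (A_2 · A_3): 20×50 by 50×9 → 20×9, cost 20·50·9 = 9000; (A_1 · (A_2 · A_3)): 39×20 by 20×9 → 39×9, cost 39·20·9 = 7020; cumulative 16020. Total 16020.
Order ((A_1 · A_2) · A_3): (A_1 · A_2): 39×20 by 20×50 → 39×50, cost 39·20·50 = 39000; ((A_1 · A_2) · A_3): 39×50 by 50×9 → 39×9, cost 39·50·9 = 17550; cumulative 56550. Total 56550.
Minimum: 16020.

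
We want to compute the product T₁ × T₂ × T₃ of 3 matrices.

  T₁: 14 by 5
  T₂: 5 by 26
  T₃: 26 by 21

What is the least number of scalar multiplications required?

4200

Order (T₁ × (T₂ × T₃)): (T₂ × T₃): 5×26 by 26×21 → 5×21, cost 5·26·21 = 2730; (T₁ × (T₂ × T₃)): 14×5 by 5×21 → 14×21, cost 14·5·21 = 1470; cumulative 4200. Total 4200.
Order ((T₁ × T₂) × T₃): (T₁ × T₂): 14×5 by 5×26 → 14×26, cost 14·5·26 = 1820; ((T₁ × T₂) × T₃): 14×26 by 26×21 → 14×21, cost 14·26·21 = 7644; cumulative 9464. Total 9464.
Minimum: 4200.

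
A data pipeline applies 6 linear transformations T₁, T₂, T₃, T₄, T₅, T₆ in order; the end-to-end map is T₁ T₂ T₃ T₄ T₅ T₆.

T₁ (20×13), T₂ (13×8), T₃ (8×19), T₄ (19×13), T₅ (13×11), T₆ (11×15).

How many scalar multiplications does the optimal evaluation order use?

Adjacent pairs: T₁T₂ = 20·13·8 = 2080; T₂T₃ = 13·8·19 = 1976; T₃T₄ = 8·19·13 = 1976; T₄T₅ = 19·13·11 = 2717; T₅T₆ = 13·11·15 = 2145.
Length 3: T₁..T₃: k=1: 0+1976+20·13·19=6916; k=2: 2080+0+20·8·19=5120 → min 5120 | T₂..T₄: k=2: 0+1976+13·8·13=3328; k=3: 1976+0+13·19·13=5187 → min 3328 | T₃..T₅: k=3: 0+2717+8·19·11=4389; k=4: 1976+0+8·13·11=3120 → min 3120 | T₄..T₆: k=4: 0+2145+19·13·15=5850; k=5: 2717+0+19·11·15=5852 → min 5850.
Length 4: T₁..T₄: k=1: 0+3328+20·13·13=6708; k=2: 2080+1976+20·8·13=6136; k=3: 5120+0+20·19·13=10060 → min 6136 | T₂..T₅: k=2: 0+3120+13·8·11=4264; k=3: 1976+2717+13·19·11=7410; k=4: 3328+0+13·13·11=5187 → min 4264 | T₃..T₆: k=3: 0+5850+8·19·15=8130; k=4: 1976+2145+8·13·15=5681; k=5: 3120+0+8·11·15=4440 → min 4440.
Length 5: T₁..T₅: k=1: 0+4264+20·13·11=7124; k=2: 2080+3120+20·8·11=6960; k=3: 5120+2717+20·19·11=12017; k=4: 6136+0+20·13·11=8996 → min 6960 | T₂..T₆: k=2: 0+4440+13·8·15=6000; k=3: 1976+5850+13·19·15=11531; k=4: 3328+2145+13·13·15=8008; k=5: 4264+0+13·11·15=6409 → min 6000.
Length 6: T₁..T₆: k=1: 0+6000+20·13·15=9900; k=2: 2080+4440+20·8·15=8920; k=3: 5120+5850+20·19·15=16670; k=4: 6136+2145+20·13·15=12181; k=5: 6960+0+20·11·15=10260 → min 8920.
Optimal order: ((T₁ T₂) (((T₃ T₄) T₅) T₆)) with cost 8920.

8920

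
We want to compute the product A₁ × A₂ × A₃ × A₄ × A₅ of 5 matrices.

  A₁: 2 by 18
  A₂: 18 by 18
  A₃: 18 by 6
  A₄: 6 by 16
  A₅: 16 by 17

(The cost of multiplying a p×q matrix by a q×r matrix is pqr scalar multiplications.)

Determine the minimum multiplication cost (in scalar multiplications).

1600

Adjacent pairs: A₁A₂ = 2·18·18 = 648; A₂A₃ = 18·18·6 = 1944; A₃A₄ = 18·6·16 = 1728; A₄A₅ = 6·16·17 = 1632.
Length 3: A₁..A₃: k=1: 0+1944+2·18·6=2160; k=2: 648+0+2·18·6=864 → min 864 | A₂..A₄: k=2: 0+1728+18·18·16=6912; k=3: 1944+0+18·6·16=3672 → min 3672 | A₃..A₅: k=3: 0+1632+18·6·17=3468; k=4: 1728+0+18·16·17=6624 → min 3468.
Length 4: A₁..A₄: k=1: 0+3672+2·18·16=4248; k=2: 648+1728+2·18·16=2952; k=3: 864+0+2·6·16=1056 → min 1056 | A₂..A₅: k=2: 0+3468+18·18·17=8976; k=3: 1944+1632+18·6·17=5412; k=4: 3672+0+18·16·17=8568 → min 5412.
Length 5: A₁..A₅: k=1: 0+5412+2·18·17=6024; k=2: 648+3468+2·18·17=4728; k=3: 864+1632+2·6·17=2700; k=4: 1056+0+2·16·17=1600 → min 1600.
Optimal order: ((((A₁ × A₂) × A₃) × A₄) × A₅) with cost 1600.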